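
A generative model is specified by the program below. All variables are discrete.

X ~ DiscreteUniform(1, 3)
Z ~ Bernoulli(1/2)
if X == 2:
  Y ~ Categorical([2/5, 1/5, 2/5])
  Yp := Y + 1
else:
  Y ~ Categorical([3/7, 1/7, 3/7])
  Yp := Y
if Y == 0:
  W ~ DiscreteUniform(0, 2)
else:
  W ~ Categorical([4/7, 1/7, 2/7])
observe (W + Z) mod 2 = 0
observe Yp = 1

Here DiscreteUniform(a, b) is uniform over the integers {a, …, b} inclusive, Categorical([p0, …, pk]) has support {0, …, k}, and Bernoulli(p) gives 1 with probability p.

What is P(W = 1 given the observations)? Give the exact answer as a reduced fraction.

Enumerate traces; 9 have nonzero weight after conditioning:
  (X=1, Z=0, Y=1, W=0) weight 2/147
  (X=1, Z=0, Y=1, W=2) weight 1/147
  (X=1, Z=1, Y=1, W=1) weight 1/294
  (X=2, Z=0, Y=0, W=0) weight 1/45
  (X=2, Z=0, Y=0, W=2) weight 1/45
  (X=2, Z=1, Y=0, W=1) weight 1/45
  (X=3, Z=0, Y=1, W=0) weight 2/147
  (X=3, Z=0, Y=1, W=2) weight 1/147
  … 1 more
Group by W:
  weight(W=0) = 109/2205
  weight(W=1) = 64/2205
  weight(W=2) = 79/2205
Total weight = 109/2205 + 64/2205 + 79/2205 = 4/35
P(W=0 | obs) = 109/2205 / 4/35 = 109/252
P(W=1 | obs) = 64/2205 / 4/35 = 16/63
P(W=2 | obs) = 79/2205 / 4/35 = 79/252

P(W = 1 | obs) = 16/63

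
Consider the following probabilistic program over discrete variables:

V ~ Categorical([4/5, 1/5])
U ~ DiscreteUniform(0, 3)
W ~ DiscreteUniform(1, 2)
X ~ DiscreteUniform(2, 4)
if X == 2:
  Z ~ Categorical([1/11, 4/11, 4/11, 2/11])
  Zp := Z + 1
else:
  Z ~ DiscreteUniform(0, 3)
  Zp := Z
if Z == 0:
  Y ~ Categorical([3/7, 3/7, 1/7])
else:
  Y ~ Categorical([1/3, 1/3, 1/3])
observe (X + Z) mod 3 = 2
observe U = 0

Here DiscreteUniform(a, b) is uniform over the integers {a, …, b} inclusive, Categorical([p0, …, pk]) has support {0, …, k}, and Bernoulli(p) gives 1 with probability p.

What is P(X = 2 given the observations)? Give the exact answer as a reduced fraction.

Enumerate traces; 48 have nonzero weight after conditioning:
  (V=0, U=0, W=1, X=2, Z=0, Y=0) weight 1/770
  (V=0, U=0, W=1, X=2, Z=0, Y=1) weight 1/770
  (V=0, U=0, W=1, X=2, Z=0, Y=2) weight 1/2310
  (V=0, U=0, W=1, X=2, Z=3, Y=0) weight 1/495
  (V=0, U=0, W=1, X=2, Z=3, Y=1) weight 1/495
  (V=0, U=0, W=1, X=2, Z=3, Y=2) weight 1/495
  (V=0, U=0, W=1, X=3, Z=2, Y=0) weight 1/360
  (V=0, U=0, W=1, X=3, Z=2, Y=1) weight 1/360
  (V=0, U=0, W=1, X=4, Z=1, Y=0) weight 1/360
  … 39 more
Group by X:
  weight(X=2) = 1/44
  weight(X=3) = 1/48
  weight(X=4) = 1/48
Total weight = 1/44 + 1/48 + 1/48 = 17/264
P(X=2 | obs) = 1/44 / 17/264 = 6/17
P(X=3 | obs) = 1/48 / 17/264 = 11/34
P(X=4 | obs) = 1/48 / 17/264 = 11/34

P(X = 2 | obs) = 6/17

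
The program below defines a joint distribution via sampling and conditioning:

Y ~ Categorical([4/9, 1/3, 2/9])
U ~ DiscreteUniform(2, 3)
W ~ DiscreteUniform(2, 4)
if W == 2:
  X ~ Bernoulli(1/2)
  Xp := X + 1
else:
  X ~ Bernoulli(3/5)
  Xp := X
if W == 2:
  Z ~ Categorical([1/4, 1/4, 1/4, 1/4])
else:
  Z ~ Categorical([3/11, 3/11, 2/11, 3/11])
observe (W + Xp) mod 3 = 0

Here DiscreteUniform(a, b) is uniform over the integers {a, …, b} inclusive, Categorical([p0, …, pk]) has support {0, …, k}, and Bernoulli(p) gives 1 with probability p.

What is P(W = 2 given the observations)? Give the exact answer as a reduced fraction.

P(W = 2 | obs) = 5/9

Enumerate traces; 48 have nonzero weight after conditioning:
  (Y=0, U=2, W=2, X=0, Z=0) weight 1/108
  (Y=0, U=2, W=2, X=0, Z=1) weight 1/108
  (Y=0, U=2, W=2, X=0, Z=2) weight 1/108
  (Y=0, U=2, W=2, X=0, Z=3) weight 1/108
  (Y=0, U=2, W=3, X=0, Z=0) weight 4/495
  (Y=0, U=2, W=3, X=0, Z=1) weight 4/495
  (Y=0, U=2, W=3, X=0, Z=2) weight 8/1485
  (Y=0, U=2, W=3, X=0, Z=3) weight 4/495
  … 40 more
Group by W:
  weight(W=2) = 1/6
  weight(W=3) = 2/15
Total weight = 1/6 + 2/15 = 3/10
P(W=2 | obs) = 1/6 / 3/10 = 5/9
P(W=3 | obs) = 2/15 / 3/10 = 4/9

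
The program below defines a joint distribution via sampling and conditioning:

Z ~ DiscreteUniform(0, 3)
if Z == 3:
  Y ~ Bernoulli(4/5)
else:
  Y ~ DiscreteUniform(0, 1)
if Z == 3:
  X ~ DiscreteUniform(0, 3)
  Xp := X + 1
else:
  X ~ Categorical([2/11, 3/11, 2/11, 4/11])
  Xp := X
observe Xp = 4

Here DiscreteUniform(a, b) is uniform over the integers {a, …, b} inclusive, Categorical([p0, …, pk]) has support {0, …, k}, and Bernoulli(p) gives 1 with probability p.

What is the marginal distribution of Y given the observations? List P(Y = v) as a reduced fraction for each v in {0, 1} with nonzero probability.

P(Y=0) = 1/5, P(Y=1) = 4/5

Enumerate traces; 2 have nonzero weight after conditioning:
  (Z=3, Y=0, X=3) weight 1/80
  (Z=3, Y=1, X=3) weight 1/20
Group by Y:
  weight(Y=0) = 1/80
  weight(Y=1) = 1/20
Total weight = 1/80 + 1/20 = 1/16
P(Y=0 | obs) = 1/80 / 1/16 = 1/5
P(Y=1 | obs) = 1/20 / 1/16 = 4/5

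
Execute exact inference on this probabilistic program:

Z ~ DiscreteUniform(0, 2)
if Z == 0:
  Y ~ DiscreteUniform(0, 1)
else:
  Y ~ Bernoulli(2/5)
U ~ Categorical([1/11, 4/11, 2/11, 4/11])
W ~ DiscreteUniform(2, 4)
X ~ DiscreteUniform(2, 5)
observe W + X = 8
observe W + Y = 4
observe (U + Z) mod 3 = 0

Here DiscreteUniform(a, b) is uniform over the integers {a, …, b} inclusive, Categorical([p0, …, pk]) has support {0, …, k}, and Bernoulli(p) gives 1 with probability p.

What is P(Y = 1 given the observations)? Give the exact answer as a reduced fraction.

P(Y = 1 | obs) = 49/110

Enumerate traces; 8 have nonzero weight after conditioning:
  (Z=0, Y=0, U=0, W=4, X=4) weight 1/792
  (Z=0, Y=0, U=3, W=4, X=4) weight 1/198
  (Z=0, Y=1, U=0, W=3, X=5) weight 1/792
  (Z=0, Y=1, U=3, W=3, X=5) weight 1/198
  (Z=1, Y=0, U=2, W=4, X=4) weight 1/330
  (Z=1, Y=1, U=2, W=3, X=5) weight 1/495
  (Z=2, Y=0, U=1, W=4, X=4) weight 1/165
  (Z=2, Y=1, U=1, W=3, X=5) weight 2/495
Group by Y:
  weight(Y=0) = 61/3960
  weight(Y=1) = 49/3960
Total weight = 61/3960 + 49/3960 = 1/36
P(Y=0 | obs) = 61/3960 / 1/36 = 61/110
P(Y=1 | obs) = 49/3960 / 1/36 = 49/110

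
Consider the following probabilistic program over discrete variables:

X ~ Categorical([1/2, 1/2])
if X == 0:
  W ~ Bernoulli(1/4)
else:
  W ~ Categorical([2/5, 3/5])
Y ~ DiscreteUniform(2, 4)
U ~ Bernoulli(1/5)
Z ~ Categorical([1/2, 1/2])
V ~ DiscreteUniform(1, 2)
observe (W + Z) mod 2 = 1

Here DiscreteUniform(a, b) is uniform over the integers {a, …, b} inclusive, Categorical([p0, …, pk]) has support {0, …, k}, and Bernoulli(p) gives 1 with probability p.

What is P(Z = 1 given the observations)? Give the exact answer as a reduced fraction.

Enumerate traces; 48 have nonzero weight after conditioning:
  (X=0, W=0, Y=2, U=0, Z=1, V=1) weight 1/40
  (X=0, W=0, Y=2, U=0, Z=1, V=2) weight 1/40
  (X=0, W=0, Y=2, U=1, Z=1, V=1) weight 1/160
  (X=0, W=0, Y=2, U=1, Z=1, V=2) weight 1/160
  (X=0, W=0, Y=3, U=0, Z=1, V=1) weight 1/40
  (X=0, W=0, Y=3, U=0, Z=1, V=2) weight 1/40
  (X=0, W=0, Y=3, U=1, Z=1, V=1) weight 1/160
  (X=0, W=0, Y=3, U=1, Z=1, V=2) weight 1/160
  (X=0, W=1, Y=2, U=0, Z=0, V=1) weight 1/120
  … 39 more
Group by Z:
  weight(Z=0) = 17/80
  weight(Z=1) = 23/80
Total weight = 17/80 + 23/80 = 1/2
P(Z=0 | obs) = 17/80 / 1/2 = 17/40
P(Z=1 | obs) = 23/80 / 1/2 = 23/40

P(Z = 1 | obs) = 23/40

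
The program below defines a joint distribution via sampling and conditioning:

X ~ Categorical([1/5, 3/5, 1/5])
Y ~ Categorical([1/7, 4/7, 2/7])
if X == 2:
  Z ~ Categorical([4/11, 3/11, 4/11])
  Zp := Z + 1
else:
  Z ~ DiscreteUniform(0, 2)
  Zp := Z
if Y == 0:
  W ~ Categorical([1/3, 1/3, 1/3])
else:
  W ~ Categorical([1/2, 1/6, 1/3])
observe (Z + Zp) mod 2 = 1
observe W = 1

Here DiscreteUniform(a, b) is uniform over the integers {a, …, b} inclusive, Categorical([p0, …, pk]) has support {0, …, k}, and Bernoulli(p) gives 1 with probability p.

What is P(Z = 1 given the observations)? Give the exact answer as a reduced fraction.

Enumerate traces; 9 have nonzero weight after conditioning:
  (X=2, Y=0, Z=0, W=1) weight 4/1155
  (X=2, Y=0, Z=1, W=1) weight 1/385
  (X=2, Y=0, Z=2, W=1) weight 4/1155
  (X=2, Y=1, Z=0, W=1) weight 8/1155
  (X=2, Y=1, Z=1, W=1) weight 2/385
  (X=2, Y=1, Z=2, W=1) weight 8/1155
  (X=2, Y=2, Z=0, W=1) weight 4/1155
  (X=2, Y=2, Z=1, W=1) weight 1/385
  … 1 more
Group by Z:
  weight(Z=0) = 16/1155
  weight(Z=1) = 4/385
  weight(Z=2) = 16/1155
Total weight = 16/1155 + 4/385 + 16/1155 = 4/105
P(Z=0 | obs) = 16/1155 / 4/105 = 4/11
P(Z=1 | obs) = 4/385 / 4/105 = 3/11
P(Z=2 | obs) = 16/1155 / 4/105 = 4/11

P(Z = 1 | obs) = 3/11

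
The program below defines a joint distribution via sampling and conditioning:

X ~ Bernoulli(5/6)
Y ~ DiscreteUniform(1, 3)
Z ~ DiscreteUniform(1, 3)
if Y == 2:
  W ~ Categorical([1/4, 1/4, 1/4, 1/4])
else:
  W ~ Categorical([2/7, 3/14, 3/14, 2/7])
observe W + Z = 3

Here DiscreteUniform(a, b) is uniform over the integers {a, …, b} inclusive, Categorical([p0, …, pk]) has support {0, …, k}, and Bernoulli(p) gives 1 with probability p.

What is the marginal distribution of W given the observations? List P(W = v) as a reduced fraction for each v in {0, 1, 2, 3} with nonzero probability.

Enumerate traces; 18 have nonzero weight after conditioning:
  (X=0, Y=1, Z=1, W=2) weight 1/252
  (X=0, Y=1, Z=2, W=1) weight 1/252
  (X=0, Y=1, Z=3, W=0) weight 1/189
  (X=0, Y=2, Z=1, W=2) weight 1/216
  (X=0, Y=2, Z=2, W=1) weight 1/216
  (X=0, Y=2, Z=3, W=0) weight 1/216
  (X=0, Y=3, Z=1, W=2) weight 1/252
  (X=0, Y=3, Z=2, W=1) weight 1/252
  … 10 more
Group by W:
  weight(W=0) = 23/252
  weight(W=1) = 19/252
  weight(W=2) = 19/252
Total weight = 23/252 + 19/252 + 19/252 = 61/252
P(W=0 | obs) = 23/252 / 61/252 = 23/61
P(W=1 | obs) = 19/252 / 61/252 = 19/61
P(W=2 | obs) = 19/252 / 61/252 = 19/61

P(W=0) = 23/61, P(W=1) = 19/61, P(W=2) = 19/61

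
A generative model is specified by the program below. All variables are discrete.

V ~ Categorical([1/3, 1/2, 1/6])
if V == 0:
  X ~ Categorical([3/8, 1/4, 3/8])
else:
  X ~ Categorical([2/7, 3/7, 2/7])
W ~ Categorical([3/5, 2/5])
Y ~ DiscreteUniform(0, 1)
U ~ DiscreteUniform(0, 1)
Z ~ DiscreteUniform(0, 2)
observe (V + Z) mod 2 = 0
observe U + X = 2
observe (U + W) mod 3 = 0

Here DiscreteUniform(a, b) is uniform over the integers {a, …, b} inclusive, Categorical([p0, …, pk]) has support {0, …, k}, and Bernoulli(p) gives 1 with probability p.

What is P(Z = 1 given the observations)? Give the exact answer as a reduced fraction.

Enumerate traces; 10 have nonzero weight after conditioning:
  (V=0, X=2, W=0, Y=0, U=0, Z=0) weight 1/160
  (V=0, X=2, W=0, Y=0, U=0, Z=2) weight 1/160
  (V=0, X=2, W=0, Y=1, U=0, Z=0) weight 1/160
  (V=0, X=2, W=0, Y=1, U=0, Z=2) weight 1/160
  (V=1, X=2, W=0, Y=0, U=0, Z=1) weight 1/140
  (V=1, X=2, W=0, Y=1, U=0, Z=1) weight 1/140
  (V=2, X=2, W=0, Y=0, U=0, Z=0) weight 1/420
  (V=2, X=2, W=0, Y=0, U=0, Z=2) weight 1/420
  … 2 more
Group by Z:
  weight(Z=0) = 29/1680
  weight(Z=1) = 1/70
  weight(Z=2) = 29/1680
Total weight = 29/1680 + 1/70 + 29/1680 = 41/840
P(Z=0 | obs) = 29/1680 / 41/840 = 29/82
P(Z=1 | obs) = 1/70 / 41/840 = 12/41
P(Z=2 | obs) = 29/1680 / 41/840 = 29/82

P(Z = 1 | obs) = 12/41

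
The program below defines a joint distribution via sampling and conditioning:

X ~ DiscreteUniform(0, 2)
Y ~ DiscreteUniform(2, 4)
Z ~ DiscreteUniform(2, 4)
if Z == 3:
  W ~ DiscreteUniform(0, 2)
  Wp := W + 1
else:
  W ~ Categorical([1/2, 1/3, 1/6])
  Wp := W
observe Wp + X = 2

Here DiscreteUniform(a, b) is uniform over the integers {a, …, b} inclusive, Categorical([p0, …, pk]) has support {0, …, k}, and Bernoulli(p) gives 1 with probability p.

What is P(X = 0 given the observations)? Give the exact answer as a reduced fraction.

Enumerate traces; 24 have nonzero weight after conditioning:
  (X=0, Y=2, Z=2, W=2) weight 1/162
  (X=0, Y=2, Z=3, W=1) weight 1/81
  (X=0, Y=2, Z=4, W=2) weight 1/162
  (X=0, Y=3, Z=2, W=2) weight 1/162
  (X=0, Y=3, Z=3, W=1) weight 1/81
  (X=0, Y=3, Z=4, W=2) weight 1/162
  (X=0, Y=4, Z=2, W=2) weight 1/162
  (X=0, Y=4, Z=3, W=1) weight 1/81
  (X=1, Y=2, Z=2, W=1) weight 1/81
  (X=2, Y=2, Z=2, W=0) weight 1/54
  … 14 more
Group by X:
  weight(X=0) = 2/27
  weight(X=1) = 1/9
  weight(X=2) = 1/9
Total weight = 2/27 + 1/9 + 1/9 = 8/27
P(X=0 | obs) = 2/27 / 8/27 = 1/4
P(X=1 | obs) = 1/9 / 8/27 = 3/8
P(X=2 | obs) = 1/9 / 8/27 = 3/8

P(X = 0 | obs) = 1/4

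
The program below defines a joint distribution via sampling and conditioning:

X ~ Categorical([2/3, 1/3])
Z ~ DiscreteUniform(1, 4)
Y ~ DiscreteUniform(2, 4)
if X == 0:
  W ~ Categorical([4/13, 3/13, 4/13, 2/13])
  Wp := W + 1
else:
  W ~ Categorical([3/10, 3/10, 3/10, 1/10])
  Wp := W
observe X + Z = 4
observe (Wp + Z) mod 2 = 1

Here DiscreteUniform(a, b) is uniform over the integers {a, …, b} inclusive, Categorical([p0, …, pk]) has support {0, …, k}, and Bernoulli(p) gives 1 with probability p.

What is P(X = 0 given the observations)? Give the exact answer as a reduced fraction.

P(X = 0 | obs) = 80/119

Enumerate traces; 12 have nonzero weight after conditioning:
  (X=0, Z=4, Y=2, W=0) weight 2/117
  (X=0, Z=4, Y=2, W=2) weight 2/117
  (X=0, Z=4, Y=3, W=0) weight 2/117
  (X=0, Z=4, Y=3, W=2) weight 2/117
  (X=0, Z=4, Y=4, W=0) weight 2/117
  (X=0, Z=4, Y=4, W=2) weight 2/117
  (X=1, Z=3, Y=2, W=0) weight 1/120
  (X=1, Z=3, Y=2, W=2) weight 1/120
  … 4 more
Group by X:
  weight(X=0) = 4/39
  weight(X=1) = 1/20
Total weight = 4/39 + 1/20 = 119/780
P(X=0 | obs) = 4/39 / 119/780 = 80/119
P(X=1 | obs) = 1/20 / 119/780 = 39/119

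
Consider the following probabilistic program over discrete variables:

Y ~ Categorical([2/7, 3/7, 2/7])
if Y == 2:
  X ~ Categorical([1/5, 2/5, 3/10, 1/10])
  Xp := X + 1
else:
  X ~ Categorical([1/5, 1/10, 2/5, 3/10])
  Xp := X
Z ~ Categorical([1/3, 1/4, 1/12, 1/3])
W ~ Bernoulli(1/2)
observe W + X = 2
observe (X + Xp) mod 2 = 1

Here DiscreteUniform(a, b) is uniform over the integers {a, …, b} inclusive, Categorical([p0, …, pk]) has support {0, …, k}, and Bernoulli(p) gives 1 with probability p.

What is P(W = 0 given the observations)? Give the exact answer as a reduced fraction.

P(W = 0 | obs) = 3/7

Enumerate traces; 8 have nonzero weight after conditioning:
  (Y=2, X=1, Z=0, W=1) weight 2/105
  (Y=2, X=1, Z=1, W=1) weight 1/70
  (Y=2, X=1, Z=2, W=1) weight 1/210
  (Y=2, X=1, Z=3, W=1) weight 2/105
  (Y=2, X=2, Z=0, W=0) weight 1/70
  (Y=2, X=2, Z=1, W=0) weight 3/280
  (Y=2, X=2, Z=2, W=0) weight 1/280
  (Y=2, X=2, Z=3, W=0) weight 1/70
Group by W:
  weight(W=0) = 3/70
  weight(W=1) = 2/35
Total weight = 3/70 + 2/35 = 1/10
P(W=0 | obs) = 3/70 / 1/10 = 3/7
P(W=1 | obs) = 2/35 / 1/10 = 4/7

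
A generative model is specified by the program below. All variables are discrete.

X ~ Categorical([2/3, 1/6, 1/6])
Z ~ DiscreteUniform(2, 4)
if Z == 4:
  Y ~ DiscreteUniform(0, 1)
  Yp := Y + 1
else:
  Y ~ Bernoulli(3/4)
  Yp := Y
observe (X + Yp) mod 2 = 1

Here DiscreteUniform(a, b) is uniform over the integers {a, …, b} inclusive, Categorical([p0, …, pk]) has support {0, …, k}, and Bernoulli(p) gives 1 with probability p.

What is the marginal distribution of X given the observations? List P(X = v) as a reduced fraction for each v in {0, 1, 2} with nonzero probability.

P(X=0) = 8/11, P(X=1) = 1/11, P(X=2) = 2/11

Enumerate traces; 9 have nonzero weight after conditioning:
  (X=0, Z=2, Y=1) weight 1/6
  (X=0, Z=3, Y=1) weight 1/6
  (X=0, Z=4, Y=0) weight 1/9
  (X=1, Z=2, Y=0) weight 1/72
  (X=1, Z=3, Y=0) weight 1/72
  (X=1, Z=4, Y=1) weight 1/36
  (X=2, Z=2, Y=1) weight 1/24
  (X=2, Z=3, Y=1) weight 1/24
  … 1 more
Group by X:
  weight(X=0) = 4/9
  weight(X=1) = 1/18
  weight(X=2) = 1/9
Total weight = 4/9 + 1/18 + 1/9 = 11/18
P(X=0 | obs) = 4/9 / 11/18 = 8/11
P(X=1 | obs) = 1/18 / 11/18 = 1/11
P(X=2 | obs) = 1/9 / 11/18 = 2/11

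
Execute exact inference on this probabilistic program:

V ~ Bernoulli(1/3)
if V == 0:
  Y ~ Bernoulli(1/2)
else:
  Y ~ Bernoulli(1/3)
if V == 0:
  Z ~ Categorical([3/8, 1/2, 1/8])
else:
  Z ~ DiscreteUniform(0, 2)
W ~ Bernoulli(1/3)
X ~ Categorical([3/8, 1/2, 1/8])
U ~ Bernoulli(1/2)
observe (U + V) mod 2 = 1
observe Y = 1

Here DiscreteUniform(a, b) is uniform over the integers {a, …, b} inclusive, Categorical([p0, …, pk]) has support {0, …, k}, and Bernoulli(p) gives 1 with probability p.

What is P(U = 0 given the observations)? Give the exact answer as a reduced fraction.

Enumerate traces; 36 have nonzero weight after conditioning:
  (V=0, Y=1, Z=0, W=0, X=0, U=1) weight 1/64
  (V=0, Y=1, Z=0, W=0, X=1, U=1) weight 1/48
  (V=0, Y=1, Z=0, W=0, X=2, U=1) weight 1/192
  (V=0, Y=1, Z=0, W=1, X=0, U=1) weight 1/128
  (V=0, Y=1, Z=0, W=1, X=1, U=1) weight 1/96
  (V=0, Y=1, Z=0, W=1, X=2, U=1) weight 1/384
  (V=0, Y=1, Z=1, W=0, X=0, U=1) weight 1/48
  (V=0, Y=1, Z=1, W=0, X=1, U=1) weight 1/36
  (V=1, Y=1, Z=0, W=0, X=0, U=0) weight 1/216
  … 27 more
Group by U:
  weight(U=0) = 1/18
  weight(U=1) = 1/6
Total weight = 1/18 + 1/6 = 2/9
P(U=0 | obs) = 1/18 / 2/9 = 1/4
P(U=1 | obs) = 1/6 / 2/9 = 3/4

P(U = 0 | obs) = 1/4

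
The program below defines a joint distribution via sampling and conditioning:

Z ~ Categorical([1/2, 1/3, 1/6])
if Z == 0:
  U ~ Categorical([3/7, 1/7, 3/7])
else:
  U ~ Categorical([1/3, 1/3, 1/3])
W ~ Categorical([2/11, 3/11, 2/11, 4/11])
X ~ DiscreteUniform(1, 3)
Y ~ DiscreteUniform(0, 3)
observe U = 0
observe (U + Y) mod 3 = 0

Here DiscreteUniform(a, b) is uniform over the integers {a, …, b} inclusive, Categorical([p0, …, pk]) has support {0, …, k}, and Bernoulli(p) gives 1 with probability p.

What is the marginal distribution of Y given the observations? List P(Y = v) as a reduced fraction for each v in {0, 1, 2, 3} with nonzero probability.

Enumerate traces; 72 have nonzero weight after conditioning:
  (Z=0, U=0, W=0, X=1, Y=0) weight 1/308
  (Z=0, U=0, W=0, X=1, Y=3) weight 1/308
  (Z=0, U=0, W=0, X=2, Y=0) weight 1/308
  (Z=0, U=0, W=0, X=2, Y=3) weight 1/308
  (Z=0, U=0, W=0, X=3, Y=0) weight 1/308
  (Z=0, U=0, W=0, X=3, Y=3) weight 1/308
  (Z=0, U=0, W=1, X=1, Y=0) weight 3/616
  (Z=0, U=0, W=1, X=1, Y=3) weight 3/616
  … 64 more
Group by Y:
  weight(Y=0) = 2/21
  weight(Y=3) = 2/21
Total weight = 2/21 + 2/21 = 4/21
P(Y=0 | obs) = 2/21 / 4/21 = 1/2
P(Y=3 | obs) = 2/21 / 4/21 = 1/2

P(Y=0) = 1/2, P(Y=3) = 1/2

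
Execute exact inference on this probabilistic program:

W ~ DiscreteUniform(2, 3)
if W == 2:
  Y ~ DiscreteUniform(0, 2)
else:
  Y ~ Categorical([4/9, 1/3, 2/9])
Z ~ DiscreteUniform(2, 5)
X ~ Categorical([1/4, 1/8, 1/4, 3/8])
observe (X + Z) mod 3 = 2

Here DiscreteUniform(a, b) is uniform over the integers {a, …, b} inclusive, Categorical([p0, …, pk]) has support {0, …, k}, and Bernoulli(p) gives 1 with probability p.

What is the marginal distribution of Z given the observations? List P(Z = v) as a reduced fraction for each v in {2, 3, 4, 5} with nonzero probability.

P(Z=2) = 5/13, P(Z=3) = 2/13, P(Z=4) = 1/13, P(Z=5) = 5/13

Enumerate traces; 36 have nonzero weight after conditioning:
  (W=2, Y=0, Z=2, X=0) weight 1/96
  (W=2, Y=0, Z=2, X=3) weight 1/64
  (W=2, Y=0, Z=3, X=2) weight 1/96
  (W=2, Y=0, Z=4, X=1) weight 1/192
  (W=2, Y=0, Z=5, X=0) weight 1/96
  (W=2, Y=0, Z=5, X=3) weight 1/64
  (W=2, Y=1, Z=2, X=0) weight 1/96
  (W=2, Y=1, Z=2, X=3) weight 1/64
  … 28 more
Group by Z:
  weight(Z=2) = 5/32
  weight(Z=3) = 1/16
  weight(Z=4) = 1/32
  weight(Z=5) = 5/32
Total weight = 5/32 + 1/16 + 1/32 + 5/32 = 13/32
P(Z=2 | obs) = 5/32 / 13/32 = 5/13
P(Z=3 | obs) = 1/16 / 13/32 = 2/13
P(Z=4 | obs) = 1/32 / 13/32 = 1/13
P(Z=5 | obs) = 5/32 / 13/32 = 5/13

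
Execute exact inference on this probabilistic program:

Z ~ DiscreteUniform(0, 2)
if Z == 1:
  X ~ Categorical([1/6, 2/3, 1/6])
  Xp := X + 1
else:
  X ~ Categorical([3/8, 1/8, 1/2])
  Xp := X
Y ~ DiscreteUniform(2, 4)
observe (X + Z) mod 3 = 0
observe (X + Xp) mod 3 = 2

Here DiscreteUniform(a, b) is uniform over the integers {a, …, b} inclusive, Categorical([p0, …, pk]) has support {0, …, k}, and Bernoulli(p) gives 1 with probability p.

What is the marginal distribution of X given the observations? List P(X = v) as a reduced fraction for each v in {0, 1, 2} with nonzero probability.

P(X=1) = 3/7, P(X=2) = 4/7

Enumerate traces; 6 have nonzero weight after conditioning:
  (Z=1, X=2, Y=2) weight 1/54
  (Z=1, X=2, Y=3) weight 1/54
  (Z=1, X=2, Y=4) weight 1/54
  (Z=2, X=1, Y=2) weight 1/72
  (Z=2, X=1, Y=3) weight 1/72
  (Z=2, X=1, Y=4) weight 1/72
Group by X:
  weight(X=1) = 1/24
  weight(X=2) = 1/18
Total weight = 1/24 + 1/18 = 7/72
P(X=1 | obs) = 1/24 / 7/72 = 3/7
P(X=2 | obs) = 1/18 / 7/72 = 4/7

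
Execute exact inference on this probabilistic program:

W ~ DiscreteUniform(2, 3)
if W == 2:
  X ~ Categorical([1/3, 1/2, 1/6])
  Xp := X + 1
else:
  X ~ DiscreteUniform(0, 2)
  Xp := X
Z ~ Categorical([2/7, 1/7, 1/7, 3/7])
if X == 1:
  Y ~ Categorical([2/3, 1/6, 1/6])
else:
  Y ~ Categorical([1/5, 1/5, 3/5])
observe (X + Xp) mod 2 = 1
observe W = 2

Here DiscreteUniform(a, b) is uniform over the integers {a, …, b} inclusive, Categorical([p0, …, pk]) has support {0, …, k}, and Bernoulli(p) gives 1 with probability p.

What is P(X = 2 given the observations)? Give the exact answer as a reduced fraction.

Enumerate traces; 36 have nonzero weight after conditioning:
  (W=2, X=0, Z=0, Y=0) weight 1/105
  (W=2, X=0, Z=0, Y=1) weight 1/105
  (W=2, X=0, Z=0, Y=2) weight 1/35
  (W=2, X=0, Z=1, Y=0) weight 1/210
  (W=2, X=0, Z=1, Y=1) weight 1/210
  (W=2, X=0, Z=1, Y=2) weight 1/70
  (W=2, X=0, Z=2, Y=0) weight 1/210
  (W=2, X=0, Z=2, Y=1) weight 1/210
  (W=2, X=1, Z=0, Y=0) weight 1/21
  (W=2, X=2, Z=0, Y=0) weight 1/210
  … 26 more
Group by X:
  weight(X=0) = 1/6
  weight(X=1) = 1/4
  weight(X=2) = 1/12
Total weight = 1/6 + 1/4 + 1/12 = 1/2
P(X=0 | obs) = 1/6 / 1/2 = 1/3
P(X=1 | obs) = 1/4 / 1/2 = 1/2
P(X=2 | obs) = 1/12 / 1/2 = 1/6

P(X = 2 | obs) = 1/6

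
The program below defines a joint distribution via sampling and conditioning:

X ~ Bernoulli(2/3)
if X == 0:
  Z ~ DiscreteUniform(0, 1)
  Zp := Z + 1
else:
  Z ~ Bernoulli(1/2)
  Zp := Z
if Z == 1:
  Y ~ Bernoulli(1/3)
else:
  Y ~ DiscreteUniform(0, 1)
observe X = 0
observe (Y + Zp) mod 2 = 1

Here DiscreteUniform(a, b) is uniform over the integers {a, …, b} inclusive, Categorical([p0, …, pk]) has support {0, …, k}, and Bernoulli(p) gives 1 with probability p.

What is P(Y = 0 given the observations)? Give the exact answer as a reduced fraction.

Enumerate traces; 2 have nonzero weight after conditioning:
  (X=0, Z=0, Y=0) weight 1/12
  (X=0, Z=1, Y=1) weight 1/18
Group by Y:
  weight(Y=0) = 1/12
  weight(Y=1) = 1/18
Total weight = 1/12 + 1/18 = 5/36
P(Y=0 | obs) = 1/12 / 5/36 = 3/5
P(Y=1 | obs) = 1/18 / 5/36 = 2/5

P(Y = 0 | obs) = 3/5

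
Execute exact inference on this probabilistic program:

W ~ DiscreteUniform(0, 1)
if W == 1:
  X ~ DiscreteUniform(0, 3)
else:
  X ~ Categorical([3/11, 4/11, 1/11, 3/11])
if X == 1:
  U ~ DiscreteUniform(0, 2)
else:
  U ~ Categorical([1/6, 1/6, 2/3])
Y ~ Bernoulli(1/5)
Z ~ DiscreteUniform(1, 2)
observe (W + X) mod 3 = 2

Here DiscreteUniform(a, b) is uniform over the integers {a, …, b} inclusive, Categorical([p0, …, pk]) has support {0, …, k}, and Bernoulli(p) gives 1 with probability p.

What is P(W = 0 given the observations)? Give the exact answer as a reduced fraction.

P(W = 0 | obs) = 4/15

Enumerate traces; 24 have nonzero weight after conditioning:
  (W=0, X=2, U=0, Y=0, Z=1) weight 1/330
  (W=0, X=2, U=0, Y=0, Z=2) weight 1/330
  (W=0, X=2, U=0, Y=1, Z=1) weight 1/1320
  (W=0, X=2, U=0, Y=1, Z=2) weight 1/1320
  (W=0, X=2, U=1, Y=0, Z=1) weight 1/330
  (W=0, X=2, U=1, Y=0, Z=2) weight 1/330
  (W=0, X=2, U=1, Y=1, Z=1) weight 1/1320
  (W=0, X=2, U=1, Y=1, Z=2) weight 1/1320
  (W=1, X=1, U=0, Y=0, Z=1) weight 1/60
  … 15 more
Group by W:
  weight(W=0) = 1/22
  weight(W=1) = 1/8
Total weight = 1/22 + 1/8 = 15/88
P(W=0 | obs) = 1/22 / 15/88 = 4/15
P(W=1 | obs) = 1/8 / 15/88 = 11/15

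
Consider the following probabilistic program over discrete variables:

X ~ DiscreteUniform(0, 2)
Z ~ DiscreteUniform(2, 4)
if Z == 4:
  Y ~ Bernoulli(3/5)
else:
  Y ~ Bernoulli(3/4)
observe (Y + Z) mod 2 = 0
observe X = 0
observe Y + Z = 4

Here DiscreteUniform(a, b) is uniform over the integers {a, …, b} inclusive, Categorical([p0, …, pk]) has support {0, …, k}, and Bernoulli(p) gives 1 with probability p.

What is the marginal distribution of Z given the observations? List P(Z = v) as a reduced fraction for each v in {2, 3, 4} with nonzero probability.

P(Z=3) = 15/23, P(Z=4) = 8/23

Enumerate traces; 2 have nonzero weight after conditioning:
  (X=0, Z=3, Y=1) weight 1/12
  (X=0, Z=4, Y=0) weight 2/45
Group by Z:
  weight(Z=3) = 1/12
  weight(Z=4) = 2/45
Total weight = 1/12 + 2/45 = 23/180
P(Z=3 | obs) = 1/12 / 23/180 = 15/23
P(Z=4 | obs) = 2/45 / 23/180 = 8/23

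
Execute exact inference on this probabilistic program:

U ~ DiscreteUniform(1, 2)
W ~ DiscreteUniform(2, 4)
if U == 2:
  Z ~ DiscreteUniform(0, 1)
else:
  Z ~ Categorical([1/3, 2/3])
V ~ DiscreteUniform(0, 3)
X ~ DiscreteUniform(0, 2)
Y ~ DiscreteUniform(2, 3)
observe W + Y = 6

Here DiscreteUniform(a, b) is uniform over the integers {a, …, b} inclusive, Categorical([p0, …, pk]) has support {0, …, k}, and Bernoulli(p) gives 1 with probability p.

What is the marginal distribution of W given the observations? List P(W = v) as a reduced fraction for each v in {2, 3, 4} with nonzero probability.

P(W=3) = 1/2, P(W=4) = 1/2

Enumerate traces; 96 have nonzero weight after conditioning:
  (U=1, W=3, Z=0, V=0, X=0, Y=3) weight 1/432
  (U=1, W=3, Z=0, V=0, X=1, Y=3) weight 1/432
  (U=1, W=3, Z=0, V=0, X=2, Y=3) weight 1/432
  (U=1, W=3, Z=0, V=1, X=0, Y=3) weight 1/432
  (U=1, W=3, Z=0, V=1, X=1, Y=3) weight 1/432
  (U=1, W=3, Z=0, V=1, X=2, Y=3) weight 1/432
  (U=1, W=3, Z=0, V=2, X=0, Y=3) weight 1/432
  (U=1, W=3, Z=0, V=2, X=1, Y=3) weight 1/432
  (U=1, W=4, Z=0, V=0, X=0, Y=2) weight 1/432
  … 87 more
Group by W:
  weight(W=3) = 1/6
  weight(W=4) = 1/6
Total weight = 1/6 + 1/6 = 1/3
P(W=3 | obs) = 1/6 / 1/3 = 1/2
P(W=4 | obs) = 1/6 / 1/3 = 1/2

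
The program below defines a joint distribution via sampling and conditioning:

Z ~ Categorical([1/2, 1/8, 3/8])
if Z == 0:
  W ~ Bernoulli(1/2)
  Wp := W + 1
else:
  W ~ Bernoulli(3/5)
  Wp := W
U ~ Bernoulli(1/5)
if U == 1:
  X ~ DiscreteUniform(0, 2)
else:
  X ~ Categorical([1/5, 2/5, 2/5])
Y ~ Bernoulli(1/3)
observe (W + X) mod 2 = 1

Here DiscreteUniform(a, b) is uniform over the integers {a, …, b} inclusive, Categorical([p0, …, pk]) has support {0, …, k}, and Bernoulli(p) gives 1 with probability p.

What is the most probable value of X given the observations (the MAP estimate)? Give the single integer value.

Enumerate traces; 36 have nonzero weight after conditioning:
  (Z=0, W=0, U=0, X=1, Y=0) weight 4/75
  (Z=0, W=0, U=0, X=1, Y=1) weight 2/75
  (Z=0, W=0, U=1, X=1, Y=0) weight 1/90
  (Z=0, W=0, U=1, X=1, Y=1) weight 1/180
  (Z=0, W=1, U=0, X=0, Y=0) weight 2/75
  (Z=0, W=1, U=0, X=0, Y=1) weight 1/75
  (Z=0, W=1, U=0, X=2, Y=0) weight 4/75
  (Z=0, W=1, U=0, X=2, Y=1) weight 2/75
  … 28 more
Group by X:
  weight(X=0) = 187/1500
  weight(X=1) = 87/500
  weight(X=2) = 319/1500
Total weight = 187/1500 + 87/500 + 319/1500 = 767/1500
P(X=0 | obs) = 187/1500 / 767/1500 = 187/767
P(X=1 | obs) = 87/500 / 767/1500 = 261/767
P(X=2 | obs) = 319/1500 / 767/1500 = 319/767
argmax = 2

argmax_v P(X = v | obs) = 2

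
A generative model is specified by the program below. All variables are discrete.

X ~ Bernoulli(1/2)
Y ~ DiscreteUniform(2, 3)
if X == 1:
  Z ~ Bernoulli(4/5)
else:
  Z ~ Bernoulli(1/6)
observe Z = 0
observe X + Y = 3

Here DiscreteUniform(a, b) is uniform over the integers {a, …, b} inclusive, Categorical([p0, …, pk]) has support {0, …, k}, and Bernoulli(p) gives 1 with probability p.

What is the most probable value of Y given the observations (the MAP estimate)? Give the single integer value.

argmax_v P(Y = v | obs) = 3

Enumerate traces; 2 have nonzero weight after conditioning:
  (X=0, Y=3, Z=0) weight 5/24
  (X=1, Y=2, Z=0) weight 1/20
Group by Y:
  weight(Y=2) = 1/20
  weight(Y=3) = 5/24
Total weight = 1/20 + 5/24 = 31/120
P(Y=2 | obs) = 1/20 / 31/120 = 6/31
P(Y=3 | obs) = 5/24 / 31/120 = 25/31
argmax = 3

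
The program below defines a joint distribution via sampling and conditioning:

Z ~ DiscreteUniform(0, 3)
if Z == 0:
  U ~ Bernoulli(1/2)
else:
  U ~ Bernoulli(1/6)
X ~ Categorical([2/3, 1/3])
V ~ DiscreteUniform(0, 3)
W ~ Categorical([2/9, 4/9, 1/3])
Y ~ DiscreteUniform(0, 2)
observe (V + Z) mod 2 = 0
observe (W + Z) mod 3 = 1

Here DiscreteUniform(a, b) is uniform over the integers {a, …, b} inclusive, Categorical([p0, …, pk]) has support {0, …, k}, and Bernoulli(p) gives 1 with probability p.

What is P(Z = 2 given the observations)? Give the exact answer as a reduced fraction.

P(Z = 2 | obs) = 3/13

Enumerate traces; 96 have nonzero weight after conditioning:
  (Z=0, U=0, X=0, V=0, W=1, Y=0) weight 1/324
  (Z=0, U=0, X=0, V=0, W=1, Y=1) weight 1/324
  (Z=0, U=0, X=0, V=0, W=1, Y=2) weight 1/324
  (Z=0, U=0, X=0, V=2, W=1, Y=0) weight 1/324
  (Z=0, U=0, X=0, V=2, W=1, Y=1) weight 1/324
  (Z=0, U=0, X=0, V=2, W=1, Y=2) weight 1/324
  (Z=0, U=0, X=1, V=0, W=1, Y=0) weight 1/648
  (Z=0, U=0, X=1, V=0, W=1, Y=1) weight 1/648
  (Z=1, U=0, X=0, V=1, W=0, Y=0) weight 5/1944
  (Z=2, U=0, X=0, V=0, W=2, Y=0) weight 5/1296
  … 86 more
Group by Z:
  weight(Z=0) = 1/18
  weight(Z=1) = 1/36
  weight(Z=2) = 1/24
  weight(Z=3) = 1/18
Total weight = 1/18 + 1/36 + 1/24 + 1/18 = 13/72
P(Z=0 | obs) = 1/18 / 13/72 = 4/13
P(Z=1 | obs) = 1/36 / 13/72 = 2/13
P(Z=2 | obs) = 1/24 / 13/72 = 3/13
P(Z=3 | obs) = 1/18 / 13/72 = 4/13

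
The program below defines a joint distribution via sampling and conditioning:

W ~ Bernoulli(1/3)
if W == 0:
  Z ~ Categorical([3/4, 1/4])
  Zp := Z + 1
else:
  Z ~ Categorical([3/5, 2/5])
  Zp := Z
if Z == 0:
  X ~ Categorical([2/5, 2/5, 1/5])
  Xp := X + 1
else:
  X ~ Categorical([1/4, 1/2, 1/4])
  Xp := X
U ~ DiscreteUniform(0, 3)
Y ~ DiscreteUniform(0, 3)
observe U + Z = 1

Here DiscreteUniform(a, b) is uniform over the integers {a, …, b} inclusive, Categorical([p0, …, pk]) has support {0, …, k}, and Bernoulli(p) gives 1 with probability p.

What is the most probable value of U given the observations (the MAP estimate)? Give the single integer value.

argmax_v P(U = v | obs) = 1

Enumerate traces; 48 have nonzero weight after conditioning:
  (W=0, Z=0, X=0, U=1, Y=0) weight 1/80
  (W=0, Z=0, X=0, U=1, Y=1) weight 1/80
  (W=0, Z=0, X=0, U=1, Y=2) weight 1/80
  (W=0, Z=0, X=0, U=1, Y=3) weight 1/80
  (W=0, Z=0, X=1, U=1, Y=0) weight 1/80
  (W=0, Z=0, X=1, U=1, Y=1) weight 1/80
  (W=0, Z=0, X=1, U=1, Y=2) weight 1/80
  (W=0, Z=0, X=1, U=1, Y=3) weight 1/80
  (W=0, Z=1, X=0, U=0, Y=0) weight 1/384
  … 39 more
Group by U:
  weight(U=0) = 3/40
  weight(U=1) = 7/40
Total weight = 3/40 + 7/40 = 1/4
P(U=0 | obs) = 3/40 / 1/4 = 3/10
P(U=1 | obs) = 7/40 / 1/4 = 7/10
argmax = 1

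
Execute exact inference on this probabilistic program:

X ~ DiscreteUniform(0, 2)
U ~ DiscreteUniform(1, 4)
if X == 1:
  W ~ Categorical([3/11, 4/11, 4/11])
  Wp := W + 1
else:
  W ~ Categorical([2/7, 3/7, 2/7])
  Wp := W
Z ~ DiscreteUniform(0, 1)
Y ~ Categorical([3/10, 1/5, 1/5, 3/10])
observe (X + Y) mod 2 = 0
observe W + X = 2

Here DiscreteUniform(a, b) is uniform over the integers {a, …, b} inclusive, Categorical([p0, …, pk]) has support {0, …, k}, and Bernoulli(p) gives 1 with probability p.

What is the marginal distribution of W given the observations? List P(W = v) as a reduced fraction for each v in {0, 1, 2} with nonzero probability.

P(W=0) = 11/36, P(W=1) = 7/18, P(W=2) = 11/36

Enumerate traces; 48 have nonzero weight after conditioning:
  (X=0, U=1, W=2, Z=0, Y=0) weight 1/280
  (X=0, U=1, W=2, Z=0, Y=2) weight 1/420
  (X=0, U=1, W=2, Z=1, Y=0) weight 1/280
  (X=0, U=1, W=2, Z=1, Y=2) weight 1/420
  (X=0, U=2, W=2, Z=0, Y=0) weight 1/280
  (X=0, U=2, W=2, Z=0, Y=2) weight 1/420
  (X=0, U=2, W=2, Z=1, Y=0) weight 1/280
  (X=0, U=2, W=2, Z=1, Y=2) weight 1/420
  (X=1, U=1, W=1, Z=0, Y=1) weight 1/330
  (X=2, U=1, W=0, Z=0, Y=0) weight 1/280
  … 38 more
Group by W:
  weight(W=0) = 1/21
  weight(W=1) = 2/33
  weight(W=2) = 1/21
Total weight = 1/21 + 2/33 + 1/21 = 12/77
P(W=0 | obs) = 1/21 / 12/77 = 11/36
P(W=1 | obs) = 2/33 / 12/77 = 7/18
P(W=2 | obs) = 1/21 / 12/77 = 11/36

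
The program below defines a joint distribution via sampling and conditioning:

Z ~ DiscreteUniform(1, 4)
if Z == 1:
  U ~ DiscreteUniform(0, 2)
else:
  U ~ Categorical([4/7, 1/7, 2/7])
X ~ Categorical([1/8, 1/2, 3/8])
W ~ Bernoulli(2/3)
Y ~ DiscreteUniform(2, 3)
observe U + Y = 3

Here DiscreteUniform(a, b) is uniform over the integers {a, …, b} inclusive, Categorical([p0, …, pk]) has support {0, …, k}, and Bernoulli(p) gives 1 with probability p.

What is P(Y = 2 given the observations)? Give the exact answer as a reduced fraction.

Enumerate traces; 48 have nonzero weight after conditioning:
  (Z=1, U=0, X=0, W=0, Y=3) weight 1/576
  (Z=1, U=0, X=0, W=1, Y=3) weight 1/288
  (Z=1, U=0, X=1, W=0, Y=3) weight 1/144
  (Z=1, U=0, X=1, W=1, Y=3) weight 1/72
  (Z=1, U=0, X=2, W=0, Y=3) weight 1/192
  (Z=1, U=0, X=2, W=1, Y=3) weight 1/96
  (Z=1, U=1, X=0, W=0, Y=2) weight 1/576
  (Z=1, U=1, X=0, W=1, Y=2) weight 1/288
  … 40 more
Group by Y:
  weight(Y=2) = 2/21
  weight(Y=3) = 43/168
Total weight = 2/21 + 43/168 = 59/168
P(Y=2 | obs) = 2/21 / 59/168 = 16/59
P(Y=3 | obs) = 43/168 / 59/168 = 43/59

P(Y = 2 | obs) = 16/59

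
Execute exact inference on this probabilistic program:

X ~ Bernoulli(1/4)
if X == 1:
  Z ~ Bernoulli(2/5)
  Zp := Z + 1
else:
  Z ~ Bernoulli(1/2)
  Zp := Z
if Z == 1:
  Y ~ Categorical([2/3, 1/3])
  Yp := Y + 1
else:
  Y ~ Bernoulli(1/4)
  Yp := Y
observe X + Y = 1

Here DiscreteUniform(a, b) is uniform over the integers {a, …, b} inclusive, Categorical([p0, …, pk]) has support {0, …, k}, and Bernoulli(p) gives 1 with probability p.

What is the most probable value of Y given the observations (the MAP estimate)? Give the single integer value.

Enumerate traces; 4 have nonzero weight after conditioning:
  (X=0, Z=0, Y=1) weight 3/32
  (X=0, Z=1, Y=1) weight 1/8
  (X=1, Z=0, Y=0) weight 9/80
  (X=1, Z=1, Y=0) weight 1/15
Group by Y:
  weight(Y=0) = 43/240
  weight(Y=1) = 7/32
Total weight = 43/240 + 7/32 = 191/480
P(Y=0 | obs) = 43/240 / 191/480 = 86/191
P(Y=1 | obs) = 7/32 / 191/480 = 105/191
argmax = 1

argmax_v P(Y = v | obs) = 1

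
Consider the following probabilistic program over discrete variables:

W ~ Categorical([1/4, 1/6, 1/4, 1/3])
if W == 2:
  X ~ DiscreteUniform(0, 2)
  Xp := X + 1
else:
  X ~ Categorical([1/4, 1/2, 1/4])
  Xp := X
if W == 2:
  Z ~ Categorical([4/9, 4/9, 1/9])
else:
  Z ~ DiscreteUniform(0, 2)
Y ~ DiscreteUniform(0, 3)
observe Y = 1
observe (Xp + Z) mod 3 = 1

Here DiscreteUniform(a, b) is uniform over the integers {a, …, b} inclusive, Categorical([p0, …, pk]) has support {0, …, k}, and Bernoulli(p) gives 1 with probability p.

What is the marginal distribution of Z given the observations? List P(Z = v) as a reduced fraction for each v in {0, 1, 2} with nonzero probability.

P(Z=0) = 35/72, P(Z=1) = 43/144, P(Z=2) = 31/144

Enumerate traces; 12 have nonzero weight after conditioning:
  (W=0, X=0, Z=1, Y=1) weight 1/192
  (W=0, X=1, Z=0, Y=1) weight 1/96
  (W=0, X=2, Z=2, Y=1) weight 1/192
  (W=1, X=0, Z=1, Y=1) weight 1/288
  (W=1, X=1, Z=0, Y=1) weight 1/144
  (W=1, X=2, Z=2, Y=1) weight 1/288
  (W=2, X=0, Z=0, Y=1) weight 1/108
  (W=2, X=1, Z=2, Y=1) weight 1/432
  … 4 more
Group by Z:
  weight(Z=0) = 35/864
  weight(Z=1) = 43/1728
  weight(Z=2) = 31/1728
Total weight = 35/864 + 43/1728 + 31/1728 = 1/12
P(Z=0 | obs) = 35/864 / 1/12 = 35/72
P(Z=1 | obs) = 43/1728 / 1/12 = 43/144
P(Z=2 | obs) = 31/1728 / 1/12 = 31/144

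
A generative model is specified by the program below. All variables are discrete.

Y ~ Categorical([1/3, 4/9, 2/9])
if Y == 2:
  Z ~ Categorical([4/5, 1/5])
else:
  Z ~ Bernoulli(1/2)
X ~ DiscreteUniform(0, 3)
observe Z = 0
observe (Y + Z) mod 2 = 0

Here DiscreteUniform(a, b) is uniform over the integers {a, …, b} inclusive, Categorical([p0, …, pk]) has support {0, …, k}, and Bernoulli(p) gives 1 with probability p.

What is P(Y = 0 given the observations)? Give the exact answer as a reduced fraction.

Enumerate traces; 8 have nonzero weight after conditioning:
  (Y=0, Z=0, X=0) weight 1/24
  (Y=0, Z=0, X=1) weight 1/24
  (Y=0, Z=0, X=2) weight 1/24
  (Y=0, Z=0, X=3) weight 1/24
  (Y=2, Z=0, X=0) weight 2/45
  (Y=2, Z=0, X=1) weight 2/45
  (Y=2, Z=0, X=2) weight 2/45
  (Y=2, Z=0, X=3) weight 2/45
Group by Y:
  weight(Y=0) = 1/6
  weight(Y=2) = 8/45
Total weight = 1/6 + 8/45 = 31/90
P(Y=0 | obs) = 1/6 / 31/90 = 15/31
P(Y=2 | obs) = 8/45 / 31/90 = 16/31

P(Y = 0 | obs) = 15/31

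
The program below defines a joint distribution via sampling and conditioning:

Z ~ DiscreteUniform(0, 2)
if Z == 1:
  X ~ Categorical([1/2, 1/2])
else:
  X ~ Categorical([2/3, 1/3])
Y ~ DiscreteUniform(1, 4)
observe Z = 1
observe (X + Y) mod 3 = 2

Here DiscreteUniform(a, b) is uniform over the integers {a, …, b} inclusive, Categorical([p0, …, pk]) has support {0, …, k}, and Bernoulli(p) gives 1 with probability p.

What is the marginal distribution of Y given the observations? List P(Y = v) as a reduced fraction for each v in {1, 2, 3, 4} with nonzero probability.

Enumerate traces; 3 have nonzero weight after conditioning:
  (Z=1, X=0, Y=2) weight 1/24
  (Z=1, X=1, Y=1) weight 1/24
  (Z=1, X=1, Y=4) weight 1/24
Group by Y:
  weight(Y=1) = 1/24
  weight(Y=2) = 1/24
  weight(Y=4) = 1/24
Total weight = 1/24 + 1/24 + 1/24 = 1/8
P(Y=1 | obs) = 1/24 / 1/8 = 1/3
P(Y=2 | obs) = 1/24 / 1/8 = 1/3
P(Y=4 | obs) = 1/24 / 1/8 = 1/3

P(Y=1) = 1/3, P(Y=2) = 1/3, P(Y=4) = 1/3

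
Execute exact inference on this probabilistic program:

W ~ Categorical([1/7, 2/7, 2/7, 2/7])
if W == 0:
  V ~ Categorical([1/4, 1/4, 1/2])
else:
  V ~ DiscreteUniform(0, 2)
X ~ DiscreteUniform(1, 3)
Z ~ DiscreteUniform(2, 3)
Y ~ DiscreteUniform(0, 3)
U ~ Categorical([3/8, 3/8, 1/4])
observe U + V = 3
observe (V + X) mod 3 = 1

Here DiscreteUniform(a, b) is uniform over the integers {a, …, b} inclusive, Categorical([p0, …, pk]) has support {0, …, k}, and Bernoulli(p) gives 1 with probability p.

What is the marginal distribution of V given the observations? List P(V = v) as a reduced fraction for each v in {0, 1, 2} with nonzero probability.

P(V=1) = 3/8, P(V=2) = 5/8

Enumerate traces; 64 have nonzero weight after conditioning:
  (W=0, V=1, X=3, Z=2, Y=0, U=2) weight 1/2688
  (W=0, V=1, X=3, Z=2, Y=1, U=2) weight 1/2688
  (W=0, V=1, X=3, Z=2, Y=2, U=2) weight 1/2688
  (W=0, V=1, X=3, Z=2, Y=3, U=2) weight 1/2688
  (W=0, V=1, X=3, Z=3, Y=0, U=2) weight 1/2688
  (W=0, V=1, X=3, Z=3, Y=1, U=2) weight 1/2688
  (W=0, V=1, X=3, Z=3, Y=2, U=2) weight 1/2688
  (W=0, V=1, X=3, Z=3, Y=3, U=2) weight 1/2688
  (W=0, V=2, X=2, Z=2, Y=0, U=1) weight 1/896
  … 55 more
Group by V:
  weight(V=1) = 3/112
  weight(V=2) = 5/112
Total weight = 3/112 + 5/112 = 1/14
P(V=1 | obs) = 3/112 / 1/14 = 3/8
P(V=2 | obs) = 5/112 / 1/14 = 5/8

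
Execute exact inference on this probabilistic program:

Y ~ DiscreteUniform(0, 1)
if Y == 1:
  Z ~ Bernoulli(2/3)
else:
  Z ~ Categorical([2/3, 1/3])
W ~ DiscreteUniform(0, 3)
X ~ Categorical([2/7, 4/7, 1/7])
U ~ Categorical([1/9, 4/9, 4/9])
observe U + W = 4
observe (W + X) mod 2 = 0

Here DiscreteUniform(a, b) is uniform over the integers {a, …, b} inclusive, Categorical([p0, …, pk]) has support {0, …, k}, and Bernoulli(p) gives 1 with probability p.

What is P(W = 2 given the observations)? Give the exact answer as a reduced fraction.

P(W = 2 | obs) = 3/7

Enumerate traces; 12 have nonzero weight after conditioning:
  (Y=0, Z=0, W=2, X=0, U=2) weight 2/189
  (Y=0, Z=0, W=2, X=2, U=2) weight 1/189
  (Y=0, Z=0, W=3, X=1, U=1) weight 4/189
  (Y=0, Z=1, W=2, X=0, U=2) weight 1/189
  (Y=0, Z=1, W=2, X=2, U=2) weight 1/378
  (Y=0, Z=1, W=3, X=1, U=1) weight 2/189
  (Y=1, Z=0, W=2, X=0, U=2) weight 1/189
  (Y=1, Z=0, W=2, X=2, U=2) weight 1/378
  … 4 more
Group by W:
  weight(W=2) = 1/21
  weight(W=3) = 4/63
Total weight = 1/21 + 4/63 = 1/9
P(W=2 | obs) = 1/21 / 1/9 = 3/7
P(W=3 | obs) = 4/63 / 1/9 = 4/7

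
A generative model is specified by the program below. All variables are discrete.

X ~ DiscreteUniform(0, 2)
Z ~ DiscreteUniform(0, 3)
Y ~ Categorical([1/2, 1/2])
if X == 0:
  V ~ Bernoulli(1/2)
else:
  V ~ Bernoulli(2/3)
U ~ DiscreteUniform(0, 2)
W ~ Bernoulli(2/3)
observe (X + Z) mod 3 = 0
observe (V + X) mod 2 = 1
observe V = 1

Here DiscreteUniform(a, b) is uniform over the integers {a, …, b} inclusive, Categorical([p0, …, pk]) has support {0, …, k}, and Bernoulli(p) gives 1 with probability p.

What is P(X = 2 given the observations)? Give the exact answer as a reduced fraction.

Enumerate traces; 36 have nonzero weight after conditioning:
  (X=0, Z=0, Y=0, V=1, U=0, W=0) weight 1/432
  (X=0, Z=0, Y=0, V=1, U=0, W=1) weight 1/216
  (X=0, Z=0, Y=0, V=1, U=1, W=0) weight 1/432
  (X=0, Z=0, Y=0, V=1, U=1, W=1) weight 1/216
  (X=0, Z=0, Y=0, V=1, U=2, W=0) weight 1/432
  (X=0, Z=0, Y=0, V=1, U=2, W=1) weight 1/216
  (X=0, Z=0, Y=1, V=1, U=0, W=0) weight 1/432
  (X=0, Z=0, Y=1, V=1, U=0, W=1) weight 1/216
  (X=2, Z=1, Y=0, V=1, U=0, W=0) weight 1/324
  … 27 more
Group by X:
  weight(X=0) = 1/12
  weight(X=2) = 1/18
Total weight = 1/12 + 1/18 = 5/36
P(X=0 | obs) = 1/12 / 5/36 = 3/5
P(X=2 | obs) = 1/18 / 5/36 = 2/5

P(X = 2 | obs) = 2/5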